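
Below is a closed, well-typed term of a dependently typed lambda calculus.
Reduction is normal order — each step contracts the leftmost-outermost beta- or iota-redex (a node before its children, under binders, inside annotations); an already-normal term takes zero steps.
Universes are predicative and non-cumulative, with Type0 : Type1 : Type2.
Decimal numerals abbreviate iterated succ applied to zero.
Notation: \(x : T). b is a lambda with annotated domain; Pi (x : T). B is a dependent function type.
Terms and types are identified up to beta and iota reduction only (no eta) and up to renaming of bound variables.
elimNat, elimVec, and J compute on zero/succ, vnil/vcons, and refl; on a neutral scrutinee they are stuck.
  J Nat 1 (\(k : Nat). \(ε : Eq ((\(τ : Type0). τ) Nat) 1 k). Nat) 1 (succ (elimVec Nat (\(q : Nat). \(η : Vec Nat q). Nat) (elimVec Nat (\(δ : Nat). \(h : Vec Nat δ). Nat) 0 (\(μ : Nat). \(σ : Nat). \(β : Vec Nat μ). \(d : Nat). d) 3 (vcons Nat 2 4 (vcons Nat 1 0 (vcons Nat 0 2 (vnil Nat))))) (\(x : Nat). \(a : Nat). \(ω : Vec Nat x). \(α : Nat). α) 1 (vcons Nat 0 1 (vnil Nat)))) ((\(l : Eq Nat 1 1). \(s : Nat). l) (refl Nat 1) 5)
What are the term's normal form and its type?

reduced normal form:
  1
the term's type:
  Nat
observation: the first redex contracted is a beta-redex; the normal form is reached in 26 normal-order steps.


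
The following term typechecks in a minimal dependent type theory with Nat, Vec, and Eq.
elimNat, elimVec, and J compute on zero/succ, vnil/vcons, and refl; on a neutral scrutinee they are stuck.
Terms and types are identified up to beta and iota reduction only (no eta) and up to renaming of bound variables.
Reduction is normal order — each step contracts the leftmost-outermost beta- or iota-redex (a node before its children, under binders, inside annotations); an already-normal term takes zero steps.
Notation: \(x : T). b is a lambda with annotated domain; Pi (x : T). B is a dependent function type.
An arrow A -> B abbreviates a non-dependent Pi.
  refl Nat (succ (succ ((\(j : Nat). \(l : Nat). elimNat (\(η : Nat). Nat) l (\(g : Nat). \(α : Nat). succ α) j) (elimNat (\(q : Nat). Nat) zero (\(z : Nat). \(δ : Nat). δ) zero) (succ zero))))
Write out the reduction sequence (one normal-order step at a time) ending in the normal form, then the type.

normal-order reduction sequence:
  refl Nat (succ (succ ((\(j : Nat). \(l : Nat). elimNat (\(η : Nat). Nat) l (\(g : Nat). \(α : Nat). succ α) j) (elimNat (\(q : Nat). Nat) zero (\(z : Nat). \(δ : Nat). δ) zero) (succ zero))))
  ~> refl Nat (succ (succ ((\(j : Nat). elimNat (\(l : Nat). Nat) j (\(η : Nat). \(g : Nat). succ g) (elimNat (\(α : Nat). Nat) zero (\(q : Nat). \(z : Nat). z) zero)) (succ zero))))
  ~> refl Nat (succ (succ (elimNat (\(j : Nat). Nat) (succ zero) (\(l : Nat). \(η : Nat). succ η) (elimNat (\(g : Nat). Nat) zero (\(α : Nat). \(q : Nat). q) zero))))
  ~> refl Nat (succ (succ (elimNat (\(j : Nat). Nat) (succ zero) (\(l : Nat). \(η : Nat). succ η) zero)))
  ~> refl Nat (succ (succ (succ zero)))
type:
  Eq Nat (succ (succ (succ zero))) (succ (succ (succ zero)))


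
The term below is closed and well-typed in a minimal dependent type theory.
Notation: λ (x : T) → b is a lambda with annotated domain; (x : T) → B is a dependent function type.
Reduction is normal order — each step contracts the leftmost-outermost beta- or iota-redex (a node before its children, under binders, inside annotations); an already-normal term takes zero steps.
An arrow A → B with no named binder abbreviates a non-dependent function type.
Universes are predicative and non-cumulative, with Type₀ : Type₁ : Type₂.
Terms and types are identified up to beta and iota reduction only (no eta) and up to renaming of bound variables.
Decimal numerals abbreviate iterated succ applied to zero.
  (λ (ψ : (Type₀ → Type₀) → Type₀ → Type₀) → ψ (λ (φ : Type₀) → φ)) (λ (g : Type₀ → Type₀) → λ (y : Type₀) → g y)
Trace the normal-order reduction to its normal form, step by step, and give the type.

normal-order reduction:
  (λ (ψ : (Type₀ → Type₀) → Type₀ → Type₀) → ψ (λ (φ : Type₀) → φ)) (λ (g : Type₀ → Type₀) → λ (y : Type₀) → g y)
  ~> (λ (ψ : Type₀ → Type₀) → λ (φ : Type₀) → ψ φ) (λ (g : Type₀) → g)
  ~> λ (ψ : Type₀) → (λ (φ : Type₀) → φ) ψ
  ~> λ (ψ : Type₀) → ψ
the term's type:
  Type₀ → Type₀


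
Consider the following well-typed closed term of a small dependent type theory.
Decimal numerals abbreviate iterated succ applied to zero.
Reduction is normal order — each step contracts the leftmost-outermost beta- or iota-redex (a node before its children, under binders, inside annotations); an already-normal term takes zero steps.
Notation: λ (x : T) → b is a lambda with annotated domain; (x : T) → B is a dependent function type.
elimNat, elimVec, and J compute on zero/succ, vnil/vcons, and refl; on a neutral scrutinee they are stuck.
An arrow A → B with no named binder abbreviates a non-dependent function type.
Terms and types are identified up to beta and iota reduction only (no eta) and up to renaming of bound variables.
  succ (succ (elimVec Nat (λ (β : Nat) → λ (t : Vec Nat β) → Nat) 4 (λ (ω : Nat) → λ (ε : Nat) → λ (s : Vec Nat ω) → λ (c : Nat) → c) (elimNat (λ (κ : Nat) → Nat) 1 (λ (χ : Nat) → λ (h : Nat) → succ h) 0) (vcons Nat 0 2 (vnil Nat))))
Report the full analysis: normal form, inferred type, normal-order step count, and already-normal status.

reduced normal form:
  6
inferred type:
  Nat
steps to reach normal form (normal order): 6
term was already normal: no
first redex: an elimVec iota-redex


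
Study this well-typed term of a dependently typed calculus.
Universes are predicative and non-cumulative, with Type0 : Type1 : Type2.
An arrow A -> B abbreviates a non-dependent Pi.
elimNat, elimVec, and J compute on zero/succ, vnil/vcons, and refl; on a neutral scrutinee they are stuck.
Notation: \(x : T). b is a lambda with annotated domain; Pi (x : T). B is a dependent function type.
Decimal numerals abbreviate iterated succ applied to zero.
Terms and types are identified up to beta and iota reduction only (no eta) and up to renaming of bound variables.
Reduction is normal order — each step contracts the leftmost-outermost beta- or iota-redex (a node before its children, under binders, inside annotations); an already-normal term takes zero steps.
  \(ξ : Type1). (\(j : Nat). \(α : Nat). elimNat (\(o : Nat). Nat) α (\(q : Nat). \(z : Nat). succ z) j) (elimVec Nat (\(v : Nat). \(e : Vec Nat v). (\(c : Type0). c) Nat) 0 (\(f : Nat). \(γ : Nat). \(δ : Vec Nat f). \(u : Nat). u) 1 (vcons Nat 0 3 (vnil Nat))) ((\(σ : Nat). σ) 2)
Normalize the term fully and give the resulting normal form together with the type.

resulting normal form:
  \(ξ : Type1). 2
inferred type:
  Type1 -> Nat


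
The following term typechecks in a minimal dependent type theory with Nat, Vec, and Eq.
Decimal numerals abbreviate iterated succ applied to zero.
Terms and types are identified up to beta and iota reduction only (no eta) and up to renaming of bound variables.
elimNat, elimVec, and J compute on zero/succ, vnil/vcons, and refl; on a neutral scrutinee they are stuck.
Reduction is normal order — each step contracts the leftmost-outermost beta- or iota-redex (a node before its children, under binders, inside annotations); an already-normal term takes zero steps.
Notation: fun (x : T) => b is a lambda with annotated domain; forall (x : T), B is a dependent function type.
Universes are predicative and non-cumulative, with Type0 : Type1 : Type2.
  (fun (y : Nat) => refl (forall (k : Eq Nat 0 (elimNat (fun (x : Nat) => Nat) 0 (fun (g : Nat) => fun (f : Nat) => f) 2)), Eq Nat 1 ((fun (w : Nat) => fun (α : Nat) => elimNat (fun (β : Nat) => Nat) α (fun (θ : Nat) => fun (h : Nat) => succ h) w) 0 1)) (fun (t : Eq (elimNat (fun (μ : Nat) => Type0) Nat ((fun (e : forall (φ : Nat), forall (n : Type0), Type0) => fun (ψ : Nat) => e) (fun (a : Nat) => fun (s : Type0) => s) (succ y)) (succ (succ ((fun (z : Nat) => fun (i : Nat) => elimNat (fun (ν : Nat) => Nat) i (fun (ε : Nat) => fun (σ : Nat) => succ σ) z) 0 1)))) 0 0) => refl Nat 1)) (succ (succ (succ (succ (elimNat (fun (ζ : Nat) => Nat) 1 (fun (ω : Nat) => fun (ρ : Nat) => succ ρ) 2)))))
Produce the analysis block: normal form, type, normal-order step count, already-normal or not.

normal form:
  refl (forall (y : Eq Nat 0 0), Eq Nat 1 1) (fun (k : Eq Nat 0 0) => refl Nat 1)
type:
  Eq (forall (y : Eq Nat 0 0), Eq Nat 1 1) (fun (k : Eq Nat 0 0) => refl Nat 1) (fun (x : Eq Nat 0 0) => refl Nat 1)
steps to reach normal form (normal order): 30
already normal: no
first redex: a beta-redex


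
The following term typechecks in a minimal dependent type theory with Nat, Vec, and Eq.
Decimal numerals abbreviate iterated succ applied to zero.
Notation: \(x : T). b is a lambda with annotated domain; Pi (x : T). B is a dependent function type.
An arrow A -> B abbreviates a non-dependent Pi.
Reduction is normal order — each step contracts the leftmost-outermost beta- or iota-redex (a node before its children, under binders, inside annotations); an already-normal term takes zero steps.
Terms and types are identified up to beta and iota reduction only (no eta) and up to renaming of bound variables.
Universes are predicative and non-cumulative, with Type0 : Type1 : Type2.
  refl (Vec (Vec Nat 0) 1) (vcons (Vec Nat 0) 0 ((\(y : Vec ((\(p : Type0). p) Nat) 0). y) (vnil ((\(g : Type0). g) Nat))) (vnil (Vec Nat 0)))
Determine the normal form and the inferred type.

resulting normal form:
  refl (Vec (Vec Nat 0) 1) (vcons (Vec Nat 0) 0 (vnil Nat) (vnil (Vec Nat 0)))
the term's type:
  Eq (Vec (Vec Nat 0) 1) (vcons (Vec Nat 0) 0 (vnil Nat) (vnil (Vec Nat 0))) (vcons (Vec Nat 0) 0 (vnil Nat) (vnil (Vec Nat 0)))


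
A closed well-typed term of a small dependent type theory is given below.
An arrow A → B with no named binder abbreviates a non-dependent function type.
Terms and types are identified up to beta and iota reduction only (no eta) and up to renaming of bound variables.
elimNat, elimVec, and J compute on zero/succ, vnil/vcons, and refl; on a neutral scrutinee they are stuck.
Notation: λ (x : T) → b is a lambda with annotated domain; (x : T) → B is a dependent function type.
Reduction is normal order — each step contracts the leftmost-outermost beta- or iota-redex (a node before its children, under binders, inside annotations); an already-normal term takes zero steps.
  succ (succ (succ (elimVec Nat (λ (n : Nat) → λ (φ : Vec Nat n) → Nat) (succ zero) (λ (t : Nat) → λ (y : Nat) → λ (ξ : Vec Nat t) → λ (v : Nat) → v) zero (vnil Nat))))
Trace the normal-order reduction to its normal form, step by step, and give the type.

normal-order reduction sequence:
  succ (succ (succ (elimVec Nat (λ (n : Nat) → λ (φ : Vec Nat n) → Nat) (succ zero) (λ (t : Nat) → λ (y : Nat) → λ (ξ : Vec Nat t) → λ (v : Nat) → v) zero (vnil Nat))))
  ~> succ (succ (succ (succ zero)))
inferred type:
  Nat


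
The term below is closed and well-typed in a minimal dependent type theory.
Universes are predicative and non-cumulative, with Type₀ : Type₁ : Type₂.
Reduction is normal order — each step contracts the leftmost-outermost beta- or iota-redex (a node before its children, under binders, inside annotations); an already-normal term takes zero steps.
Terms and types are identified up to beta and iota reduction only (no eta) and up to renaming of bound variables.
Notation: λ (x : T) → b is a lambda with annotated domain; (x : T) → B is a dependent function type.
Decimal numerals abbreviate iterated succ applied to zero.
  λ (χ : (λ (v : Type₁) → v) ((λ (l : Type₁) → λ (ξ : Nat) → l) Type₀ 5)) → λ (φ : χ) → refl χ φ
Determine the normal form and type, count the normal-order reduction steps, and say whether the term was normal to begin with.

normal form:
  λ (χ : Type₀) → λ (v : χ) → refl χ v
type:
  (χ : Type₀) → (v : χ) → Eq χ v v
steps to reach normal form (normal order): 3
term was already normal: no
first redex: a beta-redex


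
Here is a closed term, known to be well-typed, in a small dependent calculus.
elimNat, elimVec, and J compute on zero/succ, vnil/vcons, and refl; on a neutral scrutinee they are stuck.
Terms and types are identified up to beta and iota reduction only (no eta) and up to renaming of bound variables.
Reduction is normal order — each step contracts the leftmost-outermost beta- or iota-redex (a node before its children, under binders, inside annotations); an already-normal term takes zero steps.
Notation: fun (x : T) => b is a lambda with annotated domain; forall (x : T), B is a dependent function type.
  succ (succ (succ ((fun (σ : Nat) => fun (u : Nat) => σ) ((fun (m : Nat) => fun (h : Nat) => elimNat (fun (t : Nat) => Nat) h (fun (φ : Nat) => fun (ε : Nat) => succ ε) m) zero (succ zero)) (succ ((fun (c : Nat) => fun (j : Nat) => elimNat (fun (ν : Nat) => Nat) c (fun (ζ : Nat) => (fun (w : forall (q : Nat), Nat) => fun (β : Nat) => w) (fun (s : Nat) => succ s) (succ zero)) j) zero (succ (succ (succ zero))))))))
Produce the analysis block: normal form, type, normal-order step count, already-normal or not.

reduced normal form:
  succ (succ (succ (succ zero)))
inferred type:
  Nat
steps to reach normal form (normal order): 5
term was already normal: no
first contracted redex: a beta-redex


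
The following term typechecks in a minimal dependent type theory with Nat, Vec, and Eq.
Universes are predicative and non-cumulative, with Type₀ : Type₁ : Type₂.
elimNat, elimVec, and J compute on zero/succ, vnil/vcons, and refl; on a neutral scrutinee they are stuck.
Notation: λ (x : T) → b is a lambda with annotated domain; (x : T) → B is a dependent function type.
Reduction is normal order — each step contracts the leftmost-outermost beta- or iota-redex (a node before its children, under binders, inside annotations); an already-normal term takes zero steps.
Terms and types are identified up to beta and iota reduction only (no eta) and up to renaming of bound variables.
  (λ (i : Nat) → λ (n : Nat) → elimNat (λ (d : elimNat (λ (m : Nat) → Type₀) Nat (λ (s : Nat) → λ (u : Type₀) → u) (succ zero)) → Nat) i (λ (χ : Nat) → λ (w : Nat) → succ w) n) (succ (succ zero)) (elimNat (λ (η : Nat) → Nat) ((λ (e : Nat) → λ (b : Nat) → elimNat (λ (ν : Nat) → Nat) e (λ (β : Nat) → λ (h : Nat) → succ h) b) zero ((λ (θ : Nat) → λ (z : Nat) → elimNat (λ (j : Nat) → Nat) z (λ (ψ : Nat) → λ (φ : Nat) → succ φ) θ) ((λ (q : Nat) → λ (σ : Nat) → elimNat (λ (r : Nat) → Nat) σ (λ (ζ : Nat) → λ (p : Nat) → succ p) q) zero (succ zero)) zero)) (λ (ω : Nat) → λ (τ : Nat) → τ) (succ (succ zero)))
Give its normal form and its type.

resulting normal form:
  succ (succ (succ zero))
type:
  Nat
observation: the first redex contracted is a beta-redex; the normal form is reached in 32 normal-order steps.


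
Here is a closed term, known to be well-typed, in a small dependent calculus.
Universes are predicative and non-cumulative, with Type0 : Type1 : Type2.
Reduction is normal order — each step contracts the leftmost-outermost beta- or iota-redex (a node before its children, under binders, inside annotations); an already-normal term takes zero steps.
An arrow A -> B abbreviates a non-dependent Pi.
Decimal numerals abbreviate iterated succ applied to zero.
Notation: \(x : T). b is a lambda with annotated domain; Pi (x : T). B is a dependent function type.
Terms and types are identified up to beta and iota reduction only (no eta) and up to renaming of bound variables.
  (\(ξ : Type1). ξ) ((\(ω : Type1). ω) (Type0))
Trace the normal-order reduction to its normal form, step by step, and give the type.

normal-order reduction sequence:
  (\(ξ : Type1). ξ) ((\(ω : Type1). ω) (Type0))
  ~> (\(ξ : Type1). ξ) (Type0)
  ~> Type0
type:
  Type1


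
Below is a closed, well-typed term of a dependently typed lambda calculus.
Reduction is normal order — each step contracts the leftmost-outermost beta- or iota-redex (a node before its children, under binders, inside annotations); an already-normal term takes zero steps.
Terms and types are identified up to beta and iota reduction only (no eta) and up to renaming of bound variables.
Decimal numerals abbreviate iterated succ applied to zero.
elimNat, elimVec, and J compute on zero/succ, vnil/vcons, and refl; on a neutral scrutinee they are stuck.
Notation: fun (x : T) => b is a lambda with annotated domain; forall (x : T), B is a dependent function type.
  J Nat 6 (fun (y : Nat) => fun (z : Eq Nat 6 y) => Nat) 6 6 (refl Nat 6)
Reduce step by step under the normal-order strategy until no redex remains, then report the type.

reduction (normal order):
  J Nat 6 (fun (y : Nat) => fun (z : Eq Nat 6 y) => Nat) 6 6 (refl Nat 6)
  ~> 6
the term's type:
  Nat


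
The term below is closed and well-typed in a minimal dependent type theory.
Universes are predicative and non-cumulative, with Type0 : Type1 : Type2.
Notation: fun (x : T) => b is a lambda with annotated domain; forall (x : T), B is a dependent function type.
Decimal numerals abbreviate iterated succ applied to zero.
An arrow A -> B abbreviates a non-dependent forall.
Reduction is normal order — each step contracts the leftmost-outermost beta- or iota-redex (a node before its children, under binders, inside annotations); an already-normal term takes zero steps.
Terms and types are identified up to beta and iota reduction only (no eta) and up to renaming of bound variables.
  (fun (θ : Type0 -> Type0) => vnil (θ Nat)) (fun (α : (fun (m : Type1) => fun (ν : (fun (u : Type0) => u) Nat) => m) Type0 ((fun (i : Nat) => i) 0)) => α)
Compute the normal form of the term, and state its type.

reduced normal form:
  vnil Nat
inferred type:
  Vec Nat 0


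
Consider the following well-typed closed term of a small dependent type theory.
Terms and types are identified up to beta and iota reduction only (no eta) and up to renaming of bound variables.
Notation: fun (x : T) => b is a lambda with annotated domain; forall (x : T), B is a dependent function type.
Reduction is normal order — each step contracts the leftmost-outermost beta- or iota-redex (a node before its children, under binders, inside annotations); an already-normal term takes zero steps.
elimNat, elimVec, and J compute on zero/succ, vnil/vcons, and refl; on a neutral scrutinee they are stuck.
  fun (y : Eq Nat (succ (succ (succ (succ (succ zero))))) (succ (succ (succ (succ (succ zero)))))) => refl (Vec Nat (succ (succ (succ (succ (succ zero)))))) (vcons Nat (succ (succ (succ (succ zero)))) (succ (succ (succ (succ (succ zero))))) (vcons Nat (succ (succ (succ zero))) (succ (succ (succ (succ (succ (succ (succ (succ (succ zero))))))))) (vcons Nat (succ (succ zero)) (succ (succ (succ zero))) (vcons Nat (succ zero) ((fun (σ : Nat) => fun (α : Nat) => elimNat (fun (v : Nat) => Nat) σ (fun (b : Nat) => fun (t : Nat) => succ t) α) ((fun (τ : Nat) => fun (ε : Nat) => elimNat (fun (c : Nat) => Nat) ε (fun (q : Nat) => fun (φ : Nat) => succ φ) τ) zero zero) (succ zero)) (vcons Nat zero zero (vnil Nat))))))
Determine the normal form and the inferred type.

normal form:
  fun (y : Eq Nat (succ (succ (succ (succ (succ zero))))) (succ (succ (succ (succ (succ zero)))))) => refl (Vec Nat (succ (succ (succ (succ (succ zero)))))) (vcons Nat (succ (succ (succ (succ zero)))) (succ (succ (succ (succ (succ zero))))) (vcons Nat (succ (succ (succ zero))) (succ (succ (succ (succ (succ (succ (succ (succ (succ zero))))))))) (vcons Nat (succ (succ zero)) (succ (succ (succ zero))) (vcons Nat (succ zero) (succ zero) (vcons Nat zero zero (vnil Nat))))))
type:
  forall (y : Eq Nat (succ (succ (succ (succ (succ zero))))) (succ (succ (succ (succ (succ zero)))))), Eq (Vec Nat (succ (succ (succ (succ (succ zero)))))) (vcons Nat (succ (succ (succ (succ zero)))) (succ (succ (succ (succ (succ zero))))) (vcons Nat (succ (succ (succ zero))) (succ (succ (succ (succ (succ (succ (succ (succ (succ zero))))))))) (vcons Nat (succ (succ zero)) (succ (succ (succ zero))) (vcons Nat (succ zero) (succ zero) (vcons Nat zero zero (vnil Nat)))))) (vcons Nat (succ (succ (succ (succ zero)))) (succ (succ (succ (succ (succ zero))))) (vcons Nat (succ (succ (succ zero))) (succ (succ (succ (succ (succ (succ (succ (succ (succ zero))))))))) (vcons Nat (succ (succ zero)) (succ (succ (succ zero))) (vcons Nat (succ zero) (succ zero) (vcons Nat zero zero (vnil Nat))))))
observation: 9 normal-order steps normalize the term, beginning with a beta-redex.


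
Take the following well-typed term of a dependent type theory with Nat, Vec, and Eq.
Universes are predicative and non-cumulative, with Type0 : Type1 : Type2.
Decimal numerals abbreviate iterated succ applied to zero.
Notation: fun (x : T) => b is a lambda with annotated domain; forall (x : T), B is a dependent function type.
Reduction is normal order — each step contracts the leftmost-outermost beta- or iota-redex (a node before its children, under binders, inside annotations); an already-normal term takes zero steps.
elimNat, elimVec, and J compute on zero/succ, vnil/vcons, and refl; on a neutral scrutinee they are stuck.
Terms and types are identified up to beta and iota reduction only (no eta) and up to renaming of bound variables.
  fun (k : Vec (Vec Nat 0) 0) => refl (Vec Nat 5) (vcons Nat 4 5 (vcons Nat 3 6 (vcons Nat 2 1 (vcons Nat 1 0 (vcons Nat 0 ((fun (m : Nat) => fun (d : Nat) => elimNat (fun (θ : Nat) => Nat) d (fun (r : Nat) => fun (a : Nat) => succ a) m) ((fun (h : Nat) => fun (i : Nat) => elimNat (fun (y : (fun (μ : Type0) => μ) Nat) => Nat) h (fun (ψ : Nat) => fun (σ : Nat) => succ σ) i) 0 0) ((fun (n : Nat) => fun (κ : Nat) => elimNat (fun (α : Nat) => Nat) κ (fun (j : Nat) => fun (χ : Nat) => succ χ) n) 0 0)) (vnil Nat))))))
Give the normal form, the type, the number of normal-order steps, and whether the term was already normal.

normal form:
  fun (k : Vec (Vec Nat 0) 0) => refl (Vec Nat 5) (vcons Nat 4 5 (vcons Nat 3 6 (vcons Nat 2 1 (vcons Nat 1 0 (vcons Nat 0 0 (vnil Nat))))))
inferred type:
  forall (k : Vec (Vec Nat 0) 0), Eq (Vec Nat 5) (vcons Nat 4 5 (vcons Nat 3 6 (vcons Nat 2 1 (vcons Nat 1 0 (vcons Nat 0 0 (vnil Nat)))))) (vcons Nat 4 5 (vcons Nat 3 6 (vcons Nat 2 1 (vcons Nat 1 0 (vcons Nat 0 0 (vnil Nat))))))
reduction steps (normal order): 9
term was already normal: no
first contracted redex: a beta-redex


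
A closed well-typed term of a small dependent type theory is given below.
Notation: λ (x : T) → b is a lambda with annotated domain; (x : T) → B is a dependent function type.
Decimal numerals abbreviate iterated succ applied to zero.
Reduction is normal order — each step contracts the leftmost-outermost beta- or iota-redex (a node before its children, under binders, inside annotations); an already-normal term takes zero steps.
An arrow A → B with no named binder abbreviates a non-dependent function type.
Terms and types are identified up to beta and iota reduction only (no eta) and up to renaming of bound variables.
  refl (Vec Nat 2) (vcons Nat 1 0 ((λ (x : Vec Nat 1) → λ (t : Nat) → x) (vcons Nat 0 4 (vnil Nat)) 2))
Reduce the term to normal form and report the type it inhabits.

resulting normal form:
  refl (Vec Nat 2) (vcons Nat 1 0 (vcons Nat 0 4 (vnil Nat)))
the term's type:
  Eq (Vec Nat 2) (vcons Nat 1 0 (vcons Nat 0 4 (vnil Nat))) (vcons Nat 1 0 (vcons Nat 0 4 (vnil Nat)))
observation: the first redex contracted is a beta-redex; the normal form is reached in 2 normal-order steps.


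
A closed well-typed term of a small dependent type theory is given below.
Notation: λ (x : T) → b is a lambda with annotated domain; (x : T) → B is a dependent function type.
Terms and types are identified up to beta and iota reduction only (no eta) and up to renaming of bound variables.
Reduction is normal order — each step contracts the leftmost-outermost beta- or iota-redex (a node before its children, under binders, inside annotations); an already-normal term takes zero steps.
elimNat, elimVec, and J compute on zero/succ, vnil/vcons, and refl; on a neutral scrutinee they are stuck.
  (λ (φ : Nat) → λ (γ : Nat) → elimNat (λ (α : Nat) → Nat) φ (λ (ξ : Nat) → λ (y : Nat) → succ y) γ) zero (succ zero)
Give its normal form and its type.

resulting normal form:
  succ zero
the term's type:
  Nat


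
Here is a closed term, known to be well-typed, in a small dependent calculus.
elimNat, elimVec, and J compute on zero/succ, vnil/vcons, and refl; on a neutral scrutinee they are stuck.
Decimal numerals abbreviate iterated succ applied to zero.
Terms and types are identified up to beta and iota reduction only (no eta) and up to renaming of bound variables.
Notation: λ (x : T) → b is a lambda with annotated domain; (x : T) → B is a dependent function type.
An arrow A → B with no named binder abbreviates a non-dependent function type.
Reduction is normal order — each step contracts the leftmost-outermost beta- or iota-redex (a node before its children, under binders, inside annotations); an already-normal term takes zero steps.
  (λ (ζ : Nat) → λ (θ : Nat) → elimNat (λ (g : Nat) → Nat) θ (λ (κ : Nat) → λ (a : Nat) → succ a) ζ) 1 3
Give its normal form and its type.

resulting normal form:
  4
type:
  Nat


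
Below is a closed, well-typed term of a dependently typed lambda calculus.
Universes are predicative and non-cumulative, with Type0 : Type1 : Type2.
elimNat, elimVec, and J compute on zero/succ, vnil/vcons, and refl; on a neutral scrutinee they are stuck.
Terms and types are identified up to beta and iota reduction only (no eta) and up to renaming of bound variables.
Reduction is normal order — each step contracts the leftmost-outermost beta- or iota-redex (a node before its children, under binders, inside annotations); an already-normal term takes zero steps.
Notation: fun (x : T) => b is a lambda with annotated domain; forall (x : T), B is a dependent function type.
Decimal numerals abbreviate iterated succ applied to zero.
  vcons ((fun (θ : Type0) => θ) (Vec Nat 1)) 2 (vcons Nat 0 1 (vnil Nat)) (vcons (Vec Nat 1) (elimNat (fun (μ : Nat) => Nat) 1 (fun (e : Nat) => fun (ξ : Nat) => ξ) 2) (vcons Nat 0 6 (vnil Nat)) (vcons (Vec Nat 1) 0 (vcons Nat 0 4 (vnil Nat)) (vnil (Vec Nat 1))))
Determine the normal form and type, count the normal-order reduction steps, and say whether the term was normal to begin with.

normal form:
  vcons (Vec Nat 1) 2 (vcons Nat 0 1 (vnil Nat)) (vcons (Vec Nat 1) 1 (vcons Nat 0 6 (vnil Nat)) (vcons (Vec Nat 1) 0 (vcons Nat 0 4 (vnil Nat)) (vnil (Vec Nat 1))))
type:
  Vec (Vec Nat 1) 3
steps to reach normal form (normal order): 8
started in normal form: no
first redex: a beta-redex


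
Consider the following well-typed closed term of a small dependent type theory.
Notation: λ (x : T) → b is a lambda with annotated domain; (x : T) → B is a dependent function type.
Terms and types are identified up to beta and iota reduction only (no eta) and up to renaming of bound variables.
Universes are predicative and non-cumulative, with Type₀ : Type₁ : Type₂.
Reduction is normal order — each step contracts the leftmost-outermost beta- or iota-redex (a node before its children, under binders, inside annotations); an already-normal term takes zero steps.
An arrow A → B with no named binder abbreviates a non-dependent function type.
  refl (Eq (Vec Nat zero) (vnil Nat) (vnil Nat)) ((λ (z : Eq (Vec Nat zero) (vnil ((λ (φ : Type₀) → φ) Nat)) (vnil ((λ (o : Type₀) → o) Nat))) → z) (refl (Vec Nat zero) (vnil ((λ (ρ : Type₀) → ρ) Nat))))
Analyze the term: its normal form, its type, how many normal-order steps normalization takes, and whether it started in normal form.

reduced normal form:
  refl (Eq (Vec Nat zero) (vnil Nat) (vnil Nat)) (refl (Vec Nat zero) (vnil Nat))
inferred type:
  Eq (Eq (Vec Nat zero) (vnil Nat) (vnil Nat)) (refl (Vec Nat zero) (vnil Nat)) (refl (Vec Nat zero) (vnil Nat))
reduction steps (normal order): 2
term was already normal: no
first contracted redex: a beta-redex


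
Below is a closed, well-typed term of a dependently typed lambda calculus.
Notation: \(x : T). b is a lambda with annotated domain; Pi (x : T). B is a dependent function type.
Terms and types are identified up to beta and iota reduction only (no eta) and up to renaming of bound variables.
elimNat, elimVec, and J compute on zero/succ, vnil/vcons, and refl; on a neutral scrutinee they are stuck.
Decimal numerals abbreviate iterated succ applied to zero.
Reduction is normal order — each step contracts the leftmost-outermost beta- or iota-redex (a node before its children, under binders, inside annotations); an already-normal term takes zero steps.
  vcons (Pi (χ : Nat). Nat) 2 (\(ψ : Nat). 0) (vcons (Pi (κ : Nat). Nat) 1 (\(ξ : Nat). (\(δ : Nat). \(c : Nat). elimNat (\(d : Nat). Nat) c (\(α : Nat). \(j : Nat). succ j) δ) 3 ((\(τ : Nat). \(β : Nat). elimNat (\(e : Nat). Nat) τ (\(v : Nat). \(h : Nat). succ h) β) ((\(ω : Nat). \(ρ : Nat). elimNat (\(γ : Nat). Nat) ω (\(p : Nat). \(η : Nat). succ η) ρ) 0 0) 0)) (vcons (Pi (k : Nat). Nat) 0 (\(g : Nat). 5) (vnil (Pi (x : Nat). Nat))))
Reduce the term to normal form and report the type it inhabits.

normal form:
  vcons (Pi (χ : Nat). Nat) 2 (\(ψ : Nat). 0) (vcons (Pi (κ : Nat). Nat) 1 (\(ξ : Nat). 3) (vcons (Pi (δ : Nat). Nat) 0 (\(c : Nat). 5) (vnil (Pi (d : Nat). Nat))))
inferred type:
  Vec (Pi (χ : Nat). Nat) 3
observation: normalization takes exactly 18 steps under the normal-order strategy.


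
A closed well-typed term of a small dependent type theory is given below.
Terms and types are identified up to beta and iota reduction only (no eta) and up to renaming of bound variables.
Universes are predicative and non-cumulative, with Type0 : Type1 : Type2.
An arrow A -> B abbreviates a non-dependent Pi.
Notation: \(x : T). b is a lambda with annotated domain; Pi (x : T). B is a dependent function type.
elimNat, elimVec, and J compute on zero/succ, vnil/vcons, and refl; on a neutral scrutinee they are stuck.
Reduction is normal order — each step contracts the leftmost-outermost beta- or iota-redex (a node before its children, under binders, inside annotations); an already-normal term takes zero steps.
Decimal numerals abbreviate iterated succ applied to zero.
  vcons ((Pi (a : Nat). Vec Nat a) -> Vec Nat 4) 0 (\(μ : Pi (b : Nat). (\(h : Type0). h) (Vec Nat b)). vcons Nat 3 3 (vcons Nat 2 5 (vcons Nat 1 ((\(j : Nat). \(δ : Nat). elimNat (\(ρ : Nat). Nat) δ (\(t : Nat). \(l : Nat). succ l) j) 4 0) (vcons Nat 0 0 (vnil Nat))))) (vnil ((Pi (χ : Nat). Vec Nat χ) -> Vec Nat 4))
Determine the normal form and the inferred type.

resulting normal form:
  vcons ((Pi (a : Nat). Vec Nat a) -> Vec Nat 4) 0 (\(μ : Pi (b : Nat). Vec Nat b). vcons Nat 3 3 (vcons Nat 2 5 (vcons Nat 1 4 (vcons Nat 0 0 (vnil Nat))))) (vnil ((Pi (h : Nat). Vec Nat h) -> Vec Nat 4))
type:
  Vec ((Pi (a : Nat). Vec Nat a) -> Vec Nat 4) 1


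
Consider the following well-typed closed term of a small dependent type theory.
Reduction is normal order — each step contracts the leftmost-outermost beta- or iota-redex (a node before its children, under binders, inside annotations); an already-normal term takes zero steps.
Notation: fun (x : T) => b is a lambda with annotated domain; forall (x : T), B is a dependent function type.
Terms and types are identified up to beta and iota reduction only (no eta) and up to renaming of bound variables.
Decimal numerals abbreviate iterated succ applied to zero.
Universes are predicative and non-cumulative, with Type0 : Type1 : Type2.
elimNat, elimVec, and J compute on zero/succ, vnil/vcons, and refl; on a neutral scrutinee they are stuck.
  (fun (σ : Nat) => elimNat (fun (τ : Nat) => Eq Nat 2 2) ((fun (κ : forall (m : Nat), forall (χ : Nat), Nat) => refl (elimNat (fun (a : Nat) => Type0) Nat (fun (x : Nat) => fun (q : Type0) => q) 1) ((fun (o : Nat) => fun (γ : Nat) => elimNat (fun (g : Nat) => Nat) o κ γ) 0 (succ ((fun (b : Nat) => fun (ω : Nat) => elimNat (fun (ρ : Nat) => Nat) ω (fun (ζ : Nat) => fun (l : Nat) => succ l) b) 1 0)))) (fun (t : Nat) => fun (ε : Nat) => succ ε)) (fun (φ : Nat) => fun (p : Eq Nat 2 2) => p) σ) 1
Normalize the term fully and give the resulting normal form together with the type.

resulting normal form:
  refl Nat 2
type:
  Eq Nat 2 2
observation: 25 normal-order steps normalize the term, beginning with a beta-redex.


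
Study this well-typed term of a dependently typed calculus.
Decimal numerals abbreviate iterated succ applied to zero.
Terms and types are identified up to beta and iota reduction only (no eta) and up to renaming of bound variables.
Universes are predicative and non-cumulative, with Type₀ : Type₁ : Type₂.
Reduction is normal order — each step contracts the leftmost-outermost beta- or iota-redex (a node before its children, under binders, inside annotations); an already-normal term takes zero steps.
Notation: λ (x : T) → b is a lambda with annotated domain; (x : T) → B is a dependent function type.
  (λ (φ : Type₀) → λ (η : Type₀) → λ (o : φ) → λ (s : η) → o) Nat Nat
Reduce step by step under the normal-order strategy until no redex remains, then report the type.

reduction (normal order):
  (λ (φ : Type₀) → λ (η : Type₀) → λ (o : φ) → λ (s : η) → o) Nat Nat
  ~> (λ (φ : Type₀) → λ (η : Nat) → λ (o : φ) → η) Nat
  ~> λ (φ : Nat) → λ (η : Nat) → φ
inferred type:
  (φ : Nat) → (η : Nat) → Nat


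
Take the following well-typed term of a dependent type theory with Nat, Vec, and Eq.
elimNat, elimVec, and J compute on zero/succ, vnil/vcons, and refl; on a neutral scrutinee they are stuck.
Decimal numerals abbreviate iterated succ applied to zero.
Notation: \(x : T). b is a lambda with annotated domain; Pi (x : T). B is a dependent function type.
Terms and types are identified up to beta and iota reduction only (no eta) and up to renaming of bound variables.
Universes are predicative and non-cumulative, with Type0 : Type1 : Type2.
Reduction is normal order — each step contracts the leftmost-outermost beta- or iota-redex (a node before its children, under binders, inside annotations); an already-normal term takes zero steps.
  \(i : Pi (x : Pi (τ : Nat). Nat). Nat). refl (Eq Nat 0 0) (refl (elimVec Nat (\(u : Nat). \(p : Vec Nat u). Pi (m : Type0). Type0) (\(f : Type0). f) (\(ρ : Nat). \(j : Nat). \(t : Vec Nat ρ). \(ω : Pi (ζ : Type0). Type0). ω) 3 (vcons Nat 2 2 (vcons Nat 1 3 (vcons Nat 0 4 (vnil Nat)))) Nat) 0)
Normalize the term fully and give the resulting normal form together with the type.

reduced normal form:
  \(i : Pi (x : Pi (τ : Nat). Nat). Nat). refl (Eq Nat 0 0) (refl Nat 0)
the term's type:
  Pi (i : Pi (x : Pi (τ : Nat). Nat). Nat). Eq (Eq Nat 0 0) (refl Nat 0) (refl Nat 0)


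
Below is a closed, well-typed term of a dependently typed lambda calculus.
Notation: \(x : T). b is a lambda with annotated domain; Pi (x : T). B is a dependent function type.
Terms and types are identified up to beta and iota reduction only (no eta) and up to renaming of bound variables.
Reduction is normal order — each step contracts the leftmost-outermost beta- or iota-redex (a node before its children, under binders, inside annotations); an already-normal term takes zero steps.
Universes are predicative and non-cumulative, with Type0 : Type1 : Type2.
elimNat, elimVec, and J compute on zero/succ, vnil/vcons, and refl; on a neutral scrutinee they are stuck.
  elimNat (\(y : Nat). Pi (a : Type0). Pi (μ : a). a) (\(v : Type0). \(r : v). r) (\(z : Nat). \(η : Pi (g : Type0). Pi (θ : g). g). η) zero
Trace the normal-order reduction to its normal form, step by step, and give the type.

normal-order reduction:
  elimNat (\(y : Nat). Pi (a : Type0). Pi (μ : a). a) (\(v : Type0). \(r : v). r) (\(z : Nat). \(η : Pi (g : Type0). Pi (θ : g). g). η) zero
  ~> \(y : Type0). \(a : y). a
the term's type:
  Pi (y : Type0). Pi (a : y). y


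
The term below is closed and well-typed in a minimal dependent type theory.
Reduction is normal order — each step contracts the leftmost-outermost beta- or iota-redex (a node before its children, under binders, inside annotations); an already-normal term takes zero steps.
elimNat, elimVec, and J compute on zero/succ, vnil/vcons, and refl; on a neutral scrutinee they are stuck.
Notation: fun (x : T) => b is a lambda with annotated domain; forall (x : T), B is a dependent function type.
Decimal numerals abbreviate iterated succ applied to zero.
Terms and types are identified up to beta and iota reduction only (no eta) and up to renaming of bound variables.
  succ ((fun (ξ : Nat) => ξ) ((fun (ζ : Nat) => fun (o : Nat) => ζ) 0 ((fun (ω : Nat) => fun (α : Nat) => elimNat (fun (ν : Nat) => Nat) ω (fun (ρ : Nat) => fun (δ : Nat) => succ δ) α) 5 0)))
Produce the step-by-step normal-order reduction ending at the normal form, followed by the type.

reduction (normal order):
  succ ((fun (ξ : Nat) => ξ) ((fun (ζ : Nat) => fun (o : Nat) => ζ) 0 ((fun (ω : Nat) => fun (α : Nat) => elimNat (fun (ν : Nat) => Nat) ω (fun (ρ : Nat) => fun (δ : Nat) => succ δ) α) 5 0)))
  ~> succ ((fun (ξ : Nat) => fun (ζ : Nat) => ξ) 0 ((fun (o : Nat) => fun (ω : Nat) => elimNat (fun (α : Nat) => Nat) o (fun (ν : Nat) => fun (ρ : Nat) => succ ρ) ω) 5 0))
  ~> succ ((fun (ξ : Nat) => 0) ((fun (ζ : Nat) => fun (o : Nat) => elimNat (fun (ω : Nat) => Nat) ζ (fun (α : Nat) => fun (ν : Nat) => succ ν) o) 5 0))
  ~> 1
type:
  Nat


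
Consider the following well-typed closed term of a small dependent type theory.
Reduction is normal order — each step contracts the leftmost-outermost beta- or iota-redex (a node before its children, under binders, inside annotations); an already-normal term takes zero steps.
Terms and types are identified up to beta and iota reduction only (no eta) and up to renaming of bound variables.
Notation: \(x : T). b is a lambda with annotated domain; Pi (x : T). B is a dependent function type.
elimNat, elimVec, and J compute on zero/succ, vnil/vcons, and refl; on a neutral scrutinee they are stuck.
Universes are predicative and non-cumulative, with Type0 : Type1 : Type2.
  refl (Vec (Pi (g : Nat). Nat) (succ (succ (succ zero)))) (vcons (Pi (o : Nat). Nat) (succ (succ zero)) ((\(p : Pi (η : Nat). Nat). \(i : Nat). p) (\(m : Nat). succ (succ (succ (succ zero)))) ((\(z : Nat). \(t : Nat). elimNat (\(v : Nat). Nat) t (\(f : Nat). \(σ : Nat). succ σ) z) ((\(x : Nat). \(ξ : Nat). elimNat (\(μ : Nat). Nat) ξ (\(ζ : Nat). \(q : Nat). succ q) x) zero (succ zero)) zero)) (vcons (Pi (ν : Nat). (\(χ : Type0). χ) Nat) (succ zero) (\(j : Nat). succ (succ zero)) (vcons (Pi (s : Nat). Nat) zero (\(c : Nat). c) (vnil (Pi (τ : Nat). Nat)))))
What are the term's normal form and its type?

resulting normal form:
  refl (Vec (Pi (g : Nat). Nat) (succ (succ (succ zero)))) (vcons (Pi (o : Nat). Nat) (succ (succ zero)) (\(p : Nat). succ (succ (succ (succ zero)))) (vcons (Pi (η : Nat). Nat) (succ zero) (\(i : Nat). succ (succ zero)) (vcons (Pi (m : Nat). Nat) zero (\(z : Nat). z) (vnil (Pi (t : Nat). Nat)))))
type:
  Eq (Vec (Pi (g : Nat). Nat) (succ (succ (succ zero)))) (vcons (Pi (o : Nat). Nat) (succ (succ zero)) (\(p : Nat). succ (succ (succ (succ zero)))) (vcons (Pi (η : Nat). Nat) (succ zero) (\(i : Nat). succ (succ zero)) (vcons (Pi (m : Nat). Nat) zero (\(z : Nat). z) (vnil (Pi (t : Nat). Nat))))) (vcons (Pi (v : Nat). Nat) (succ (succ zero)) (\(f : Nat). succ (succ (succ (succ zero)))) (vcons (Pi (σ : Nat). Nat) (succ zero) (\(x : Nat). succ (succ zero)) (vcons (Pi (ξ : Nat). Nat) zero (\(μ : Nat). μ) (vnil (Pi (ζ : Nat). Nat)))))


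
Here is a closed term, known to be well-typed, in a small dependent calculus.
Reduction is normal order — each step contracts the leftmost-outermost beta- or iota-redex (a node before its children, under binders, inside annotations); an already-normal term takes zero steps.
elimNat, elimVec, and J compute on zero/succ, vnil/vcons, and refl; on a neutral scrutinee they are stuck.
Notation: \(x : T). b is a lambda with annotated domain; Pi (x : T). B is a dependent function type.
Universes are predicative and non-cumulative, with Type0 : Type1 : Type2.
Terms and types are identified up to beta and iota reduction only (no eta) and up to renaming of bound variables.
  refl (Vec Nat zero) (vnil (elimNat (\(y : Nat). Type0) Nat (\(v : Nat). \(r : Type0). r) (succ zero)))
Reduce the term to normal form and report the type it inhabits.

resulting normal form:
  refl (Vec Nat zero) (vnil Nat)
type:
  Eq (Vec Nat zero) (vnil Nat) (vnil Nat)
observation: 4 normal-order steps separate the term from its normal form.
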